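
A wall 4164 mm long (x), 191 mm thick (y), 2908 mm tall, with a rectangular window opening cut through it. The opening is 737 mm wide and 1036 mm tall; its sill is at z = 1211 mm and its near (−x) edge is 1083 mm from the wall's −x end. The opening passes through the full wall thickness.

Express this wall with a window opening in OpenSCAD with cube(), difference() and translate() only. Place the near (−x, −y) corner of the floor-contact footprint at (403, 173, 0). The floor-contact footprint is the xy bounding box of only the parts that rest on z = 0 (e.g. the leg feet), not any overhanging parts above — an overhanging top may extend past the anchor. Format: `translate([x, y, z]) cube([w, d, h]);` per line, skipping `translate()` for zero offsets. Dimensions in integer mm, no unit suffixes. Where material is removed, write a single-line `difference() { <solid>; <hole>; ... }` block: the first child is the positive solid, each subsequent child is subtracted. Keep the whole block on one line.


difference() { translate([403, 173, 0]) cube([4164, 191, 2908]); translate([1486, 173, 1211]) cube([737, 191, 1036]); }


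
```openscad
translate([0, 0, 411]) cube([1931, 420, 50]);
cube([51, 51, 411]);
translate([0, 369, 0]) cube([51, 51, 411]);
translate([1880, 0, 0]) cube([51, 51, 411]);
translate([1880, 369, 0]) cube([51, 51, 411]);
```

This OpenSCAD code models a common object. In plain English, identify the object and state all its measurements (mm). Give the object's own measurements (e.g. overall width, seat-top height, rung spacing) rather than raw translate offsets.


A bench: a 1931×420 mm seat slab, 50 mm thick, top at z = 461 mm, on four 51×51 mm square legs flush with the seat corners and standing on z = 0.


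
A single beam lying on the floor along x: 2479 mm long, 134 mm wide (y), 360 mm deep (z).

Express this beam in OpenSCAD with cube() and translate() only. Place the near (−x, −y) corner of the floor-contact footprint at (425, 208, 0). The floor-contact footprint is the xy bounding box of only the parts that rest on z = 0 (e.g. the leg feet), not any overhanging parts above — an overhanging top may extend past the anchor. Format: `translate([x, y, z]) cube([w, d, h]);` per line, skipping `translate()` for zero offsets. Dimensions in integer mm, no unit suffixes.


translate([425, 208, 0]) cube([2479, 134, 360]);


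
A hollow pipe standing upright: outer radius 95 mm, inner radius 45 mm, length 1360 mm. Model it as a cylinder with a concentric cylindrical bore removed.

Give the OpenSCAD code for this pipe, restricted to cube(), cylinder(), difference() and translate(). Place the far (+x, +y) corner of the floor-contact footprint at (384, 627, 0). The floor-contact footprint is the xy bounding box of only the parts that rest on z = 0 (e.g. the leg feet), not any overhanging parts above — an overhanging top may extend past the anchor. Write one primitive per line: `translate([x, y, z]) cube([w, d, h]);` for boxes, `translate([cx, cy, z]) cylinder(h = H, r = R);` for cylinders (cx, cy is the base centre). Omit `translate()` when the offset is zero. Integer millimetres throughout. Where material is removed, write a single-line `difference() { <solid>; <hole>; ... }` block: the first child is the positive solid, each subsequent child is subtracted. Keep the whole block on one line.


difference() { translate([289, 532, 0]) cylinder(h = 1360, r = 95); translate([289, 532, 0]) cylinder(h = 1360, r = 45); }


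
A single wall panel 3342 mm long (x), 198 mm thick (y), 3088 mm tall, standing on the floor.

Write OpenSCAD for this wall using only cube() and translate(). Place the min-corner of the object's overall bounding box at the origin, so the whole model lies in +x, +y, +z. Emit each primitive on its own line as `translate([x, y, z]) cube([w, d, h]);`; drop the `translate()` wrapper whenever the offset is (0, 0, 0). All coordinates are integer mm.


cube([3342, 198, 3088]);


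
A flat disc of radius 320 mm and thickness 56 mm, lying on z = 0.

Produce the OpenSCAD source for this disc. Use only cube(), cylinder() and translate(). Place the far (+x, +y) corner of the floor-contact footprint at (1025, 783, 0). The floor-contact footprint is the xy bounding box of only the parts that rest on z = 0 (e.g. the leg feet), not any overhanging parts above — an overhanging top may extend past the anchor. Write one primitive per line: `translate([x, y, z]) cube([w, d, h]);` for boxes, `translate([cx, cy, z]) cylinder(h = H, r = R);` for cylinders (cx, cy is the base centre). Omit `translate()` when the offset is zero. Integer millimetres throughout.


translate([705, 463, 0]) cylinder(h = 56, r = 320);


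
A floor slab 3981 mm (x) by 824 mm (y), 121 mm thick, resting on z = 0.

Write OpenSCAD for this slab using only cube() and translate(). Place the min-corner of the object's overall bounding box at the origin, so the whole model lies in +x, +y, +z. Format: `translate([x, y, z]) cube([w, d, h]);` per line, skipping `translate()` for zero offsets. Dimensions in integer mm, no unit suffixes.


cube([3981, 824, 121]);


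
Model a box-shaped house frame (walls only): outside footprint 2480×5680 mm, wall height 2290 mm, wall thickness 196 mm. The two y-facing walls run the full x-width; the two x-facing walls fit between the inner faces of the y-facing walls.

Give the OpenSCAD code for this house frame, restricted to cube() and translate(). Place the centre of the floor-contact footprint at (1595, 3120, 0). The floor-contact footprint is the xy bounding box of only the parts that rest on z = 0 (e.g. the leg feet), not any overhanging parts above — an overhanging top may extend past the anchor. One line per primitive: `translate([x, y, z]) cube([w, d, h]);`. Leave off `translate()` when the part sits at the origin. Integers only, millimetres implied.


translate([355, 280, 0]) cube([2480, 196, 2290]);
translate([355, 5764, 0]) cube([2480, 196, 2290]);
translate([355, 476, 0]) cube([196, 5288, 2290]);
translate([2639, 476, 0]) cube([196, 5288, 2290]);


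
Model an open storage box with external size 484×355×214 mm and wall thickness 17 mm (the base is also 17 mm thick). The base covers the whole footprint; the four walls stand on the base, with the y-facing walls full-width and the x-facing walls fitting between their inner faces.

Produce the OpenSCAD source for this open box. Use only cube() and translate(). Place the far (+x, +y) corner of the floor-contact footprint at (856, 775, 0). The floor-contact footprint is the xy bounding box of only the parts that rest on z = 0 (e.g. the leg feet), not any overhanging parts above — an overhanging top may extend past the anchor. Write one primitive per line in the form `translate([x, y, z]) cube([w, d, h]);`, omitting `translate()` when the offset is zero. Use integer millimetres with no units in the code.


translate([372, 420, 0]) cube([484, 355, 17]);
translate([372, 420, 17]) cube([484, 17, 197]);
translate([372, 758, 17]) cube([484, 17, 197]);
translate([372, 437, 17]) cube([17, 321, 197]);
translate([839, 437, 17]) cube([17, 321, 197]);


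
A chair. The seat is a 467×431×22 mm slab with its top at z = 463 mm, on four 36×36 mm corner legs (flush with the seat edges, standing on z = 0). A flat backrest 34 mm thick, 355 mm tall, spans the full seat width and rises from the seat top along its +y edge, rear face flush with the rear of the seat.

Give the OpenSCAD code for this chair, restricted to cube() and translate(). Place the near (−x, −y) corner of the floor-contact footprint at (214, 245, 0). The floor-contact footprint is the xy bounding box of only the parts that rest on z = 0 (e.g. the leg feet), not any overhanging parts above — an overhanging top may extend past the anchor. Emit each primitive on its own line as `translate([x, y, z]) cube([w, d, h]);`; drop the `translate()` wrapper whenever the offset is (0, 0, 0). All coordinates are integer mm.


// leg_h = 463 - 22 = 441
translate([214, 245, 441]) cube([467, 431, 22]);
translate([214, 245, 0]) cube([36, 36, 441]);
translate([645, 245, 0]) cube([36, 36, 441]);
translate([214, 640, 0]) cube([36, 36, 441]);
translate([645, 640, 0]) cube([36, 36, 441]);
translate([214, 642, 463]) cube([467, 34, 355]);


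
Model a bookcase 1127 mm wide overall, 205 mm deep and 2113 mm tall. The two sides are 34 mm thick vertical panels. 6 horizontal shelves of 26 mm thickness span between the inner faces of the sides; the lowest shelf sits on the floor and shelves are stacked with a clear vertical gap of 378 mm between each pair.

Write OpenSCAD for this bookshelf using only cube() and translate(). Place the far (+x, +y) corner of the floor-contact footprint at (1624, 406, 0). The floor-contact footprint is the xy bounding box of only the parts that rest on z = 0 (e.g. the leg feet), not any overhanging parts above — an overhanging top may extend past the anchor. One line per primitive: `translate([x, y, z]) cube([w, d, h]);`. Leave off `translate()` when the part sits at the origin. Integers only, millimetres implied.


translate([497, 201, 0]) cube([34, 205, 2113]);
translate([1590, 201, 0]) cube([34, 205, 2113]);
translate([531, 201, 0]) cube([1059, 205, 26]);
translate([531, 201, 404]) cube([1059, 205, 26]);
translate([531, 201, 808]) cube([1059, 205, 26]);
translate([531, 201, 1212]) cube([1059, 205, 26]);
translate([531, 201, 1616]) cube([1059, 205, 26]);
translate([531, 201, 2020]) cube([1059, 205, 26]);


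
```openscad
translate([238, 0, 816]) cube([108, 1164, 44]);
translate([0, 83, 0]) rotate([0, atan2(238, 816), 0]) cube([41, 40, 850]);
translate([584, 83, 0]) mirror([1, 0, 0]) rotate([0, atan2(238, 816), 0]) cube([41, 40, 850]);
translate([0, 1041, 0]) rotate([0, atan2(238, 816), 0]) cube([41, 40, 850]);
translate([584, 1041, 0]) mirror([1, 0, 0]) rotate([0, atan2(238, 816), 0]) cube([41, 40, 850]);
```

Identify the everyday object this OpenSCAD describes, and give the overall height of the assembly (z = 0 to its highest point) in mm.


A sawhorse. The overall height is 860 mm.

A beam across two mirrored pairs of raked legs — a sawhorse. The beam's underside is at z = 816 (matching the legs' vertical rise in atan2(238, 816)) and the beam is 44 mm tall, so its top is at 816 + 44 = 860 mm. The raked legs top out at the beam's underside, so that is the highest point.


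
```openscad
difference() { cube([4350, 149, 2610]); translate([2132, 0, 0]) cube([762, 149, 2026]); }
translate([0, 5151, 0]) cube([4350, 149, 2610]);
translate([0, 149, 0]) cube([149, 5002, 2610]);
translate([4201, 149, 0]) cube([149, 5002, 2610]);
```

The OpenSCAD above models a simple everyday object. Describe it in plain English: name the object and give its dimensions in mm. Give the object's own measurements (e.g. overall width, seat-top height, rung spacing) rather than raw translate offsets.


A single room: four walls, each 2610 mm tall and 149 mm thick, enclosing an outside footprint 4350×5300 mm (x × y), no floor or roof. The front and back walls (−y and +y sides) run the full x-width; the side walls fit between their inner faces. A door opening 762 mm wide and 2026 mm tall is cut through the front wall from the floor up, its −x edge 2132 mm from the wall's −x end.


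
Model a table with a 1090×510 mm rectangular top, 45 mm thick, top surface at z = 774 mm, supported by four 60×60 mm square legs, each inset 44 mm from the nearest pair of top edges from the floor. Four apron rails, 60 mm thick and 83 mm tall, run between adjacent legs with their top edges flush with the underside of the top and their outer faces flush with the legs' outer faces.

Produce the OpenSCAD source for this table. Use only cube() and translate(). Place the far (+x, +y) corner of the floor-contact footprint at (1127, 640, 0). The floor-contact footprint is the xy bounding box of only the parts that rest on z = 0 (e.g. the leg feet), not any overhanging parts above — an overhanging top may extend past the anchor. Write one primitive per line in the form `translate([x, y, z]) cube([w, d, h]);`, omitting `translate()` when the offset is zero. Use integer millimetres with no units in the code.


translate([81, 174, 729]) cube([1090, 510, 45]);
translate([125, 218, 0]) cube([60, 60, 729]);
translate([1067, 218, 0]) cube([60, 60, 729]);
translate([125, 580, 0]) cube([60, 60, 729]);
translate([1067, 580, 0]) cube([60, 60, 729]);
translate([185, 218, 646]) cube([882, 60, 83]);
translate([185, 580, 646]) cube([882, 60, 83]);
translate([125, 278, 646]) cube([60, 302, 83]);
translate([1067, 278, 646]) cube([60, 302, 83]);


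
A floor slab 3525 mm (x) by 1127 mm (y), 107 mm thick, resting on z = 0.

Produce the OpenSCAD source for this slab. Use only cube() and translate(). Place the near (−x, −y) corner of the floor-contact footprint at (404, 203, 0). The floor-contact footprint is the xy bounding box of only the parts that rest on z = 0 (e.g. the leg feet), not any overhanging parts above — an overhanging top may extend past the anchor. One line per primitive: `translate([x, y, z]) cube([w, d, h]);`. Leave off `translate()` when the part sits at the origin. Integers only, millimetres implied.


translate([404, 203, 0]) cube([3525, 1127, 107]);


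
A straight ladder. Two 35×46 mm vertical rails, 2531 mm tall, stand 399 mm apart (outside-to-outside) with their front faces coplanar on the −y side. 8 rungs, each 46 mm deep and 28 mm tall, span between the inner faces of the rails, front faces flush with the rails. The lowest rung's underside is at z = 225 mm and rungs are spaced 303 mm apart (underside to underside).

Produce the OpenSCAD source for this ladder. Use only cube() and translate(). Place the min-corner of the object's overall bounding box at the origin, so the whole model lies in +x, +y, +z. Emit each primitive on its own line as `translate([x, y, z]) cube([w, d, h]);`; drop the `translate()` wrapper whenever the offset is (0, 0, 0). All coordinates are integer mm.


cube([35, 46, 2531]);
translate([364, 0, 0]) cube([35, 46, 2531]);
translate([35, 0, 225]) cube([329, 46, 28]);
translate([35, 0, 528]) cube([329, 46, 28]);
translate([35, 0, 831]) cube([329, 46, 28]);
translate([35, 0, 1134]) cube([329, 46, 28]);
translate([35, 0, 1437]) cube([329, 46, 28]);
translate([35, 0, 1740]) cube([329, 46, 28]);
translate([35, 0, 2043]) cube([329, 46, 28]);
translate([35, 0, 2346]) cube([329, 46, 28]);


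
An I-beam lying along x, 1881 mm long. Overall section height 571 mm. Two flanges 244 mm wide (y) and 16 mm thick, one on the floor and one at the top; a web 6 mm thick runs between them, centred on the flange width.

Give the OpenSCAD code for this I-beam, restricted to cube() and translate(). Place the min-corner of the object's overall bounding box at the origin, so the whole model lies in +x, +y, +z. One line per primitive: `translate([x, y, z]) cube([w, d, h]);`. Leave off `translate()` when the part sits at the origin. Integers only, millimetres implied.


cube([1881, 244, 16]);
translate([0, 119, 16]) cube([1881, 6, 539]);
translate([0, 0, 555]) cube([1881, 244, 16]);


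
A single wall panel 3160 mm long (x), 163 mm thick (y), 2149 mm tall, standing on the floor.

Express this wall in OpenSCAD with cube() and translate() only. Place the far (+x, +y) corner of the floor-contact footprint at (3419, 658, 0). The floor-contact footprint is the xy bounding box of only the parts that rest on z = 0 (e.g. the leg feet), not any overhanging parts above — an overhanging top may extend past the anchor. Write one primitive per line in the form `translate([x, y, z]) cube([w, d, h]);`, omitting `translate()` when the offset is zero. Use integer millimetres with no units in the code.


translate([259, 495, 0]) cube([3160, 163, 2149]);


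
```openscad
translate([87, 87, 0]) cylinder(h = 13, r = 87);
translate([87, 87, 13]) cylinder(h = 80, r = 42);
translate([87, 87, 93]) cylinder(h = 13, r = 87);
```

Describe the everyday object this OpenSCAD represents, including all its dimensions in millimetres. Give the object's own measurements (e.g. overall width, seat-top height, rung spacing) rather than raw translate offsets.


A spool: two coaxial disc flanges of radius 87 mm and thickness 13 mm, joined by a core cylinder of radius 42 mm and height 80 mm. The lower flange rests on z = 0 and the three cylinders share a vertical axis.


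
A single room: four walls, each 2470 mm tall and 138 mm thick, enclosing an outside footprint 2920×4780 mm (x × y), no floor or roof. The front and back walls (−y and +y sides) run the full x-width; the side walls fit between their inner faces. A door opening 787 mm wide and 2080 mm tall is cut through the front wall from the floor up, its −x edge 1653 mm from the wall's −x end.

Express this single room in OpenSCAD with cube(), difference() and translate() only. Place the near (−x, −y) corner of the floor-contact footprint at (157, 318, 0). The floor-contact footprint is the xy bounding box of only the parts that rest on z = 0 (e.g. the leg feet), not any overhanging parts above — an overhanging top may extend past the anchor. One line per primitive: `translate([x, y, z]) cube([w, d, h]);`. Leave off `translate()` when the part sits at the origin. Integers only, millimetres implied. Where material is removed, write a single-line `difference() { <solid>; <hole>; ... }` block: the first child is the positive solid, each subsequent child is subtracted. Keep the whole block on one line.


difference() { translate([157, 318, 0]) cube([2920, 138, 2470]); translate([1810, 318, 0]) cube([787, 138, 2080]); }
translate([157, 4960, 0]) cube([2920, 138, 2470]);
translate([157, 456, 0]) cube([138, 4504, 2470]);
translate([2939, 456, 0]) cube([138, 4504, 2470]);


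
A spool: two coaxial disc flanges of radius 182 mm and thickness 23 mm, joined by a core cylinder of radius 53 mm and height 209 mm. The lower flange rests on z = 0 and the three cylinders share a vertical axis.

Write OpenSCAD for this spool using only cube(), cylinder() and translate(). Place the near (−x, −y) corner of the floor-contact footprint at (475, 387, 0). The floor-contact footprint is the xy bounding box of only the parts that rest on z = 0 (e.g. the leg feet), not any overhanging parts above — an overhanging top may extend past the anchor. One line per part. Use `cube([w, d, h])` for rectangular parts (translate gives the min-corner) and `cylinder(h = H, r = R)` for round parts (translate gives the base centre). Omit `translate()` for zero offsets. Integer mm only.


translate([657, 569, 0]) cylinder(h = 23, r = 182);
translate([657, 569, 23]) cylinder(h = 209, r = 53);
translate([657, 569, 232]) cylinder(h = 23, r = 182);


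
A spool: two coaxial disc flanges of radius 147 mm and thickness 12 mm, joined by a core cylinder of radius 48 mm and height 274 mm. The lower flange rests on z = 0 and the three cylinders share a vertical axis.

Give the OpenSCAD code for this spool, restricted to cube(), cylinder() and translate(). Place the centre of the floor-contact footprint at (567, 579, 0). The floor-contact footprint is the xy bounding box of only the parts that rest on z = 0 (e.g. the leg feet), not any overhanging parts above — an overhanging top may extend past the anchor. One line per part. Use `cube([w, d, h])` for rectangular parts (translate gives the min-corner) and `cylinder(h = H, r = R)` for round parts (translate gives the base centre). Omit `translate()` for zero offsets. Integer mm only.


translate([567, 579, 0]) cylinder(h = 12, r = 147);
translate([567, 579, 12]) cylinder(h = 274, r = 48);
translate([567, 579, 286]) cylinder(h = 12, r = 147);


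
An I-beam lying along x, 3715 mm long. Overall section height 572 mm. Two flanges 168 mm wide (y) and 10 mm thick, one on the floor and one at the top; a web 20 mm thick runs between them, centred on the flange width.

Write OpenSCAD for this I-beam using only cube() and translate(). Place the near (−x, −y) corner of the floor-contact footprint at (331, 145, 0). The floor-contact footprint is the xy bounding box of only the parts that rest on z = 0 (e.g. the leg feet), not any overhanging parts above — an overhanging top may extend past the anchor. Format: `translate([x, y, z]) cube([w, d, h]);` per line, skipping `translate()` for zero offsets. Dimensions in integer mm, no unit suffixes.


translate([331, 145, 0]) cube([3715, 168, 10]);
translate([331, 219, 10]) cube([3715, 20, 552]);
translate([331, 145, 562]) cube([3715, 168, 10]);


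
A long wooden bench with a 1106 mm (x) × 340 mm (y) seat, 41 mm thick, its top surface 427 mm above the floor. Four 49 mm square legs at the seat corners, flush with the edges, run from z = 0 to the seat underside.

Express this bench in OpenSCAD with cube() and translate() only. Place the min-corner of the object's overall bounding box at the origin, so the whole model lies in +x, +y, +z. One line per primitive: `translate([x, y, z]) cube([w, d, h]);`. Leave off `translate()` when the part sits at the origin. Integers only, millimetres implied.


translate([0, 0, 386]) cube([1106, 340, 41]);
cube([49, 49, 386]);
translate([0, 291, 0]) cube([49, 49, 386]);
translate([1057, 0, 0]) cube([49, 49, 386]);
translate([1057, 291, 0]) cube([49, 49, 386]);


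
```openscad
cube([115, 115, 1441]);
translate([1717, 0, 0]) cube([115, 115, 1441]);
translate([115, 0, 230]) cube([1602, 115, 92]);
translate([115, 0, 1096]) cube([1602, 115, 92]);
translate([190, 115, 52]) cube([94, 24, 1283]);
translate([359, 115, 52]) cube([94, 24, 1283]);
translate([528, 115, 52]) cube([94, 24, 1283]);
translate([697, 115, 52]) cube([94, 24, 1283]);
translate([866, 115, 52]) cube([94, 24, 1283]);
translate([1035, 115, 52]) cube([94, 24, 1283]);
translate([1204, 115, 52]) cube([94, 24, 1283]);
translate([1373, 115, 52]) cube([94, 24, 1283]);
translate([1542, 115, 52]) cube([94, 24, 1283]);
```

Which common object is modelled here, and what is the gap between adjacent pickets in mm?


A fence section. The picket gap is 75 mm.

Two posts, two rails, 9 pickets — a fence section. Span 1602 mm holds 9 pickets of 94 mm with 10 equal gaps: ⌊(1602 − 9·94) / 10⌋ = 75 mm.


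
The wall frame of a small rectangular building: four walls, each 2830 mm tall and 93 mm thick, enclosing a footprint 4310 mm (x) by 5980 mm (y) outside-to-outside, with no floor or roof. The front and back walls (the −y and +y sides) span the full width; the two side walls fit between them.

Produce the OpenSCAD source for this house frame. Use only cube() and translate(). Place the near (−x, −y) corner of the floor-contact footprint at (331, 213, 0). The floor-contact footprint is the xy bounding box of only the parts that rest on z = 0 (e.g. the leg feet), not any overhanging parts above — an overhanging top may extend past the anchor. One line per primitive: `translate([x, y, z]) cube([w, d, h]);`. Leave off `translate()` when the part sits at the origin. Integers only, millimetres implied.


translate([331, 213, 0]) cube([4310, 93, 2830]);
translate([331, 6100, 0]) cube([4310, 93, 2830]);
translate([331, 306, 0]) cube([93, 5794, 2830]);
translate([4548, 306, 0]) cube([93, 5794, 2830]);


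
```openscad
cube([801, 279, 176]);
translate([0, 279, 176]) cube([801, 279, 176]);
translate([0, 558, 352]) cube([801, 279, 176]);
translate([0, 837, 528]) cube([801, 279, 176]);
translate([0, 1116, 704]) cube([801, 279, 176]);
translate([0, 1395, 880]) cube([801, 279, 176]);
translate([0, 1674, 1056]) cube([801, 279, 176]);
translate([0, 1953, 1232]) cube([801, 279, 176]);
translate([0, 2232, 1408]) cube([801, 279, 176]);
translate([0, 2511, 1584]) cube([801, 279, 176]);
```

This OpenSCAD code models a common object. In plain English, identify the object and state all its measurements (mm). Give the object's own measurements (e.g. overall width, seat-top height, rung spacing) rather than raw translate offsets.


A straight staircase of 10 solid steps. Each step is 801 mm wide (x), 279 mm deep (y, the going) and 176 mm tall (the rise). The first step rests on the floor; each subsequent step sits one going further in +y and one rise higher in +z, directly behind and above the previous step with no overlap.


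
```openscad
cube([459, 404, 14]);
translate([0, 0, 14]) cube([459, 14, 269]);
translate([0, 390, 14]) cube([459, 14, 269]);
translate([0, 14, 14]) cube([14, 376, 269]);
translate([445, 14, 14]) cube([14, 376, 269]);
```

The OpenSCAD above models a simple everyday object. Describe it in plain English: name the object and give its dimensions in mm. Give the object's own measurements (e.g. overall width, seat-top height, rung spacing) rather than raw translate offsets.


An open-topped rectangular box: outside dimensions 459×404×283 mm, with a uniform wall and base thickness of 14 mm. The base is a full 459×404 slab on the floor; four walls sit on top of the base. The front and back walls (the −y and +y sides) span the full width; the two side walls fit between them.


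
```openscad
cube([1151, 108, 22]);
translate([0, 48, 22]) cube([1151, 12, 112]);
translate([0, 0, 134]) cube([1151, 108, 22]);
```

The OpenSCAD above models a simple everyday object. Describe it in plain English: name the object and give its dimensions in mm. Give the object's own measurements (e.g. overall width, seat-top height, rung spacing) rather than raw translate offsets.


An I-beam lying along x, 1151 mm long. Overall section height 156 mm. Two flanges 108 mm wide (y) and 22 mm thick, one on the floor and one at the top; a web 12 mm thick runs between them, centred on the flange width.


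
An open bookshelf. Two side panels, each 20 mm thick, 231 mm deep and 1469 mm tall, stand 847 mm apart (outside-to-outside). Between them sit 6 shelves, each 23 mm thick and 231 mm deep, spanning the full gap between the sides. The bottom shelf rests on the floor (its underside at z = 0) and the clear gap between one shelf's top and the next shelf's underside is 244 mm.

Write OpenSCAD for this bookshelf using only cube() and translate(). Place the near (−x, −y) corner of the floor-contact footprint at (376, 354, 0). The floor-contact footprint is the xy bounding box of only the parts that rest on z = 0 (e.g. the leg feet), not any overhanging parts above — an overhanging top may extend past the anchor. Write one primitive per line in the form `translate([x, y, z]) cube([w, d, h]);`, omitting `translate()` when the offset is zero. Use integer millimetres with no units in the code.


translate([376, 354, 0]) cube([20, 231, 1469]);
translate([1203, 354, 0]) cube([20, 231, 1469]);
translate([396, 354, 0]) cube([807, 231, 23]);
translate([396, 354, 267]) cube([807, 231, 23]);
translate([396, 354, 534]) cube([807, 231, 23]);
translate([396, 354, 801]) cube([807, 231, 23]);
translate([396, 354, 1068]) cube([807, 231, 23]);
translate([396, 354, 1335]) cube([807, 231, 23]);


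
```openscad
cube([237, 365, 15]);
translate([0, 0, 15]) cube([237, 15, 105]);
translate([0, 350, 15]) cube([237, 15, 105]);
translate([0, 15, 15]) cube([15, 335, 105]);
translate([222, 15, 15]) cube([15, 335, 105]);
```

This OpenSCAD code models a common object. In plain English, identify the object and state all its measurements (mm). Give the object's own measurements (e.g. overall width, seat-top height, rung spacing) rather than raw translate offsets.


An open-topped rectangular box: outside dimensions 237×365×120 mm, with a uniform wall and base thickness of 15 mm. The base is a full 237×365 slab on the floor; four walls sit on top of the base. The front and back walls (the −y and +y sides) span the full width; the two side walls fit between them.


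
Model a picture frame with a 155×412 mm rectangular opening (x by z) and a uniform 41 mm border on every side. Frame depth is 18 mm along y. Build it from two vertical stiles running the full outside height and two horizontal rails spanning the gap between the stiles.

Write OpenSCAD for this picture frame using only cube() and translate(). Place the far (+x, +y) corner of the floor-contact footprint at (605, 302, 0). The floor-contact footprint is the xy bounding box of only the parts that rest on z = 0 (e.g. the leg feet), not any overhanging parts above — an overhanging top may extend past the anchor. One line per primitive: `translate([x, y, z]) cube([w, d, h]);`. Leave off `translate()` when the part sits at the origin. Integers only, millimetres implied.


translate([368, 284, 0]) cube([41, 18, 494]);
translate([564, 284, 0]) cube([41, 18, 494]);
translate([409, 284, 0]) cube([155, 18, 41]);
translate([409, 284, 453]) cube([155, 18, 41]);


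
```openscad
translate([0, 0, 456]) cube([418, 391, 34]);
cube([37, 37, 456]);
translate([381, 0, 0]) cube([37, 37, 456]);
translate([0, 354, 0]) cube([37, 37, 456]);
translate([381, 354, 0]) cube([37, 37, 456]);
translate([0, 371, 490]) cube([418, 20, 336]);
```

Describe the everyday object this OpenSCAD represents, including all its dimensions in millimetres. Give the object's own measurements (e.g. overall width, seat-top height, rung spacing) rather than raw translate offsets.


A chair. The seat is a 418×391×34 mm slab with its top at z = 490 mm, on four 37×37 mm corner legs (flush with the seat edges, standing on z = 0). A flat backrest 20 mm thick, 336 mm tall, spans the full seat width and rises from the seat top along its +y edge, rear face flush with the rear of the seat.


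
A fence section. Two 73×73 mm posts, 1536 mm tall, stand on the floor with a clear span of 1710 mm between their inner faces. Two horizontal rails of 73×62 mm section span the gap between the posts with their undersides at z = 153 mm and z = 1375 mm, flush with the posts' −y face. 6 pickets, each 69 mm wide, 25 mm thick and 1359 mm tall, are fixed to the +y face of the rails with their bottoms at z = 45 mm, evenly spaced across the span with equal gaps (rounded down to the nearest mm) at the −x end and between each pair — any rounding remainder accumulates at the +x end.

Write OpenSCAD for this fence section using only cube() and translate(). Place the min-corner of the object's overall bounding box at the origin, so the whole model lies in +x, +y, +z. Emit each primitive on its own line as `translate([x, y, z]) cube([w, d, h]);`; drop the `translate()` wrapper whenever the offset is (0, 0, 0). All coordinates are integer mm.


cube([73, 73, 1536]);
translate([1783, 0, 0]) cube([73, 73, 1536]);
translate([73, 0, 153]) cube([1710, 73, 62]);
translate([73, 0, 1375]) cube([1710, 73, 62]);
translate([258, 73, 45]) cube([69, 25, 1359]);
translate([512, 73, 45]) cube([69, 25, 1359]);
translate([766, 73, 45]) cube([69, 25, 1359]);
translate([1020, 73, 45]) cube([69, 25, 1359]);
translate([1274, 73, 45]) cube([69, 25, 1359]);
translate([1528, 73, 45]) cube([69, 25, 1359]);


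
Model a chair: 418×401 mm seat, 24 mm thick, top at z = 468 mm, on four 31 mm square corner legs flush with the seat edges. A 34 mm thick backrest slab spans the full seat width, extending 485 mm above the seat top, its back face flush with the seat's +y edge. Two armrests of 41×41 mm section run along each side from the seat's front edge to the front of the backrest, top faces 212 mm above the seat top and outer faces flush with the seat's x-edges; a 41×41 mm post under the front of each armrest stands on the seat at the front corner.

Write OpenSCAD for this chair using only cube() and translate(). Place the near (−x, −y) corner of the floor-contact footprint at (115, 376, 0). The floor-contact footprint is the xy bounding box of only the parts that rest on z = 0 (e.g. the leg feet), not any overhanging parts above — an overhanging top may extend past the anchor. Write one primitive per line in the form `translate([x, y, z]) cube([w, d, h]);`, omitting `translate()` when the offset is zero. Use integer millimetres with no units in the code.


translate([115, 376, 444]) cube([418, 401, 24]);
translate([115, 376, 0]) cube([31, 31, 444]);
translate([502, 376, 0]) cube([31, 31, 444]);
translate([115, 746, 0]) cube([31, 31, 444]);
translate([502, 746, 0]) cube([31, 31, 444]);
translate([115, 743, 468]) cube([418, 34, 485]);
translate([115, 376, 639]) cube([41, 367, 41]);
translate([492, 376, 639]) cube([41, 367, 41]);
translate([115, 376, 468]) cube([41, 41, 171]);
translate([492, 376, 468]) cube([41, 41, 171]);


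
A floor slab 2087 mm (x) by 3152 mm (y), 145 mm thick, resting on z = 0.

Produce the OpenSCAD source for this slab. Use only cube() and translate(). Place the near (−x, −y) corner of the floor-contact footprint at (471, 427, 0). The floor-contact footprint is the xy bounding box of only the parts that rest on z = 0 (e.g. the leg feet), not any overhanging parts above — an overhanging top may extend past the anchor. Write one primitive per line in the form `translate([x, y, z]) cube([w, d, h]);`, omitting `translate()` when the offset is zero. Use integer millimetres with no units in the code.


translate([471, 427, 0]) cube([2087, 3152, 145]);


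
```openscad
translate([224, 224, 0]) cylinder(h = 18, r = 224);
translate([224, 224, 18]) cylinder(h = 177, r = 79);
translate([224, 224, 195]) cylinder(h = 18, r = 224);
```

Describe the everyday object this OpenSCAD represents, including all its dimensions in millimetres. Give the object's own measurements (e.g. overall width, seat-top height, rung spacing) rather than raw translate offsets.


A spool: two coaxial disc flanges of radius 224 mm and thickness 18 mm, joined by a core cylinder of radius 79 mm and height 177 mm. The lower flange rests on z = 0 and the three cylinders share a vertical axis.


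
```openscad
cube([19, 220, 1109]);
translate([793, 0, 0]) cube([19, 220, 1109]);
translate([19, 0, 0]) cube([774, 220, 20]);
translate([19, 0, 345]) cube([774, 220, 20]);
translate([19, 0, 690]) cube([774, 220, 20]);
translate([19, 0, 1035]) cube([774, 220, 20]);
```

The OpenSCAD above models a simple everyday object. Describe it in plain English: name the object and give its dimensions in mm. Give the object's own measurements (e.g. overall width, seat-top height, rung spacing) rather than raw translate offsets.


An open bookshelf. Two side panels, each 19 mm thick, 220 mm deep and 1109 mm tall, stand 812 mm apart (outside-to-outside). Between them sit 4 shelves, each 20 mm thick and 220 mm deep, spanning the full gap between the sides. The bottom shelf rests on the floor (its underside at z = 0) and the clear gap between one shelf's top and the next shelf's underside is 325 mm.


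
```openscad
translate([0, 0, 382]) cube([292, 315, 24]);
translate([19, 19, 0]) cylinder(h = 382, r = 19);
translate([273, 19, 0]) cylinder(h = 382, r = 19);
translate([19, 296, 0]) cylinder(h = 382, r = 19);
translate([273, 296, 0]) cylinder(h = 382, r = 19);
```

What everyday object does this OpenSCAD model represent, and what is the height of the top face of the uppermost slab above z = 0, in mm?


A stool. The seat height is 406 mm.

A 292×315×24 slab at z = 382 on four corner cylinders — a stool. The seat top is 382 + 24 = 406 mm.


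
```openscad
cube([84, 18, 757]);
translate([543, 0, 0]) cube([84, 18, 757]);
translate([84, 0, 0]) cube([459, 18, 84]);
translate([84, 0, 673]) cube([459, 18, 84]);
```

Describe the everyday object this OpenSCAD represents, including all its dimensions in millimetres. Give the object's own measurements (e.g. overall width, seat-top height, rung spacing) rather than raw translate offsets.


A rectangular picture frame lying in the x–z plane (depth along y). The opening is 459 mm wide (x) by 589 mm tall (z), surrounded by a border 84 mm wide on all four sides. The frame is 18 mm deep and is made of two full-height vertical stiles with two horizontal rails fitted between them.


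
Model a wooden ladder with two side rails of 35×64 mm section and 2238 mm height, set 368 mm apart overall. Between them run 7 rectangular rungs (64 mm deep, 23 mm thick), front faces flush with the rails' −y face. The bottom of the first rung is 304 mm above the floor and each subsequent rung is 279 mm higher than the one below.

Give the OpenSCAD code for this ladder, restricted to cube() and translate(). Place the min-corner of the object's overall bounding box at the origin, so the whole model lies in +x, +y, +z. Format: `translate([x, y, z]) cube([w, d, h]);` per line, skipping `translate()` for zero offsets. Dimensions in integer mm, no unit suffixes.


cube([35, 64, 2238]);
translate([333, 0, 0]) cube([35, 64, 2238]);
translate([35, 0, 304]) cube([298, 64, 23]);
translate([35, 0, 583]) cube([298, 64, 23]);
translate([35, 0, 862]) cube([298, 64, 23]);
translate([35, 0, 1141]) cube([298, 64, 23]);
translate([35, 0, 1420]) cube([298, 64, 23]);
translate([35, 0, 1699]) cube([298, 64, 23]);
translate([35, 0, 1978]) cube([298, 64, 23]);


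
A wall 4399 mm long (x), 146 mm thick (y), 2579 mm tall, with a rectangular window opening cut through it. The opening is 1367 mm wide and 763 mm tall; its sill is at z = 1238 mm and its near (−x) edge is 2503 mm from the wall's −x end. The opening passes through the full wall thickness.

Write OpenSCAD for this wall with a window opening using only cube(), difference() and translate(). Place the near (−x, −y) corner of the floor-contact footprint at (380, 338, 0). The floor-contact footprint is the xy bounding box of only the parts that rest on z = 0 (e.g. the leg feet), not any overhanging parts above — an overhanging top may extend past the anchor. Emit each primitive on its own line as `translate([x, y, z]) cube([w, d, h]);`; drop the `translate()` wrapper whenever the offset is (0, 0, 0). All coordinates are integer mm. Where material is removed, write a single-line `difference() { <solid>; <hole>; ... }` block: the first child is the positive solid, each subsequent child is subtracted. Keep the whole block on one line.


difference() { translate([380, 338, 0]) cube([4399, 146, 2579]); translate([2883, 338, 1238]) cube([1367, 146, 763]); }


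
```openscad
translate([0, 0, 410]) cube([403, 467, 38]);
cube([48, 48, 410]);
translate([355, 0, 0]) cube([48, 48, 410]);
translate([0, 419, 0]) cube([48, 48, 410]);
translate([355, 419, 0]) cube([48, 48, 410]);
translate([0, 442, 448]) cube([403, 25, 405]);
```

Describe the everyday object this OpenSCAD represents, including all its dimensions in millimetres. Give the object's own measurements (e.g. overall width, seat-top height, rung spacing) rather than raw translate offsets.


A chair. The seat is a 403×467×38 mm slab with its top at z = 448 mm, on four 48×48 mm corner legs (flush with the seat edges, standing on z = 0). A flat backrest 25 mm thick, 405 mm tall, spans the full seat width and rises from the seat top along its +y edge, rear face flush with the rear of the seat.


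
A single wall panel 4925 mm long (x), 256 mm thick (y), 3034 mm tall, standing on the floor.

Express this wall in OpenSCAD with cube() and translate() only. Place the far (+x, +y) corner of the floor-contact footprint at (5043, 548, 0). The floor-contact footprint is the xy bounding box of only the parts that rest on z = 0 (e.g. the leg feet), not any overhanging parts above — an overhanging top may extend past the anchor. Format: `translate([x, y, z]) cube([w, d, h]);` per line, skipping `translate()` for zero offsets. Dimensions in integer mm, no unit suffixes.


translate([118, 292, 0]) cube([4925, 256, 3034]);


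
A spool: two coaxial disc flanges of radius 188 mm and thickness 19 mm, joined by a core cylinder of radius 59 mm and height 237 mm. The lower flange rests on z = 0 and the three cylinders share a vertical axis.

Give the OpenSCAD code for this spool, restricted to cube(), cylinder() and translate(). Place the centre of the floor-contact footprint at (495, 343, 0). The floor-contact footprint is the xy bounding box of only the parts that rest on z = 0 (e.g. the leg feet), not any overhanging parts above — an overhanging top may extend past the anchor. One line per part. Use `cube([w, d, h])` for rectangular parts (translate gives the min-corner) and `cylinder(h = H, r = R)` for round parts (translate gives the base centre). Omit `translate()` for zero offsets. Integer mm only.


translate([495, 343, 0]) cylinder(h = 19, r = 188);
translate([495, 343, 19]) cylinder(h = 237, r = 59);
translate([495, 343, 256]) cylinder(h = 19, r = 188);
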